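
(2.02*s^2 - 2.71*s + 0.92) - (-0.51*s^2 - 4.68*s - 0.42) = 2.53*s^2 + 1.97*s + 1.34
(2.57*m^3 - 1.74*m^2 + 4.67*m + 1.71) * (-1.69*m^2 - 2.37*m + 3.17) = -4.3433*m^5 - 3.1503*m^4 + 4.3784*m^3 - 19.4736*m^2 + 10.7512*m + 5.4207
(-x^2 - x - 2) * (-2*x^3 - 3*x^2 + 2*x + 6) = 2*x^5 + 5*x^4 + 5*x^3 - 2*x^2 - 10*x - 12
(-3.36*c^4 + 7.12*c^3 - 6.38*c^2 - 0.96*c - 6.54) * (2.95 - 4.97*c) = 16.6992*c^5 - 45.2984*c^4 + 52.7126*c^3 - 14.0498*c^2 + 29.6718*c - 19.293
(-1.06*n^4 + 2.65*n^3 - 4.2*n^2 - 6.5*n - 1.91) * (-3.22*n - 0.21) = 3.4132*n^5 - 8.3104*n^4 + 12.9675*n^3 + 21.812*n^2 + 7.5152*n + 0.4011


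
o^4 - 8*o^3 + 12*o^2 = o^2*(o - 6)*(o - 2)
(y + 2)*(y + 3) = y^2 + 5*y + 6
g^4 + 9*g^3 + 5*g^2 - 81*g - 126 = (g - 3)*(g + 2)*(g + 3)*(g + 7)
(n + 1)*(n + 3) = n^2 + 4*n + 3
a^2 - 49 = (a - 7)*(a + 7)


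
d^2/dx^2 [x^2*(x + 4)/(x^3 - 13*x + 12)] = 2*(4*x^3 - 9*x^2 + 9)/(x^6 - 12*x^5 + 57*x^4 - 136*x^3 + 171*x^2 - 108*x + 27)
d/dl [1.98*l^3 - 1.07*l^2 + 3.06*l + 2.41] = 5.94*l^2 - 2.14*l + 3.06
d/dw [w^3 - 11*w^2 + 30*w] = 3*w^2 - 22*w + 30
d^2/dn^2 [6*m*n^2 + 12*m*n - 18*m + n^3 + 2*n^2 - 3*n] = 12*m + 6*n + 4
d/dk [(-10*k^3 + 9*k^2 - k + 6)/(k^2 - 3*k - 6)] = 2*(-5*k^4 + 30*k^3 + 77*k^2 - 60*k + 12)/(k^4 - 6*k^3 - 3*k^2 + 36*k + 36)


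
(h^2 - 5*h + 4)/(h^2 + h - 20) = (h - 1)/(h + 5)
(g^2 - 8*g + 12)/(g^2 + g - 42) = (g - 2)/(g + 7)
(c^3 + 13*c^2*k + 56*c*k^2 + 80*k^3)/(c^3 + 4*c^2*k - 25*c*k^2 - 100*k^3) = (c + 4*k)/(c - 5*k)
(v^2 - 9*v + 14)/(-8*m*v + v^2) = (-v^2 + 9*v - 14)/(v*(8*m - v))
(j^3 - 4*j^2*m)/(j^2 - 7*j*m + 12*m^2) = j^2/(j - 3*m)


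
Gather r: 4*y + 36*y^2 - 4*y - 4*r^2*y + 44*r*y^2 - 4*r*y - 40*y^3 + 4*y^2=-4*r^2*y + r*(44*y^2 - 4*y) - 40*y^3 + 40*y^2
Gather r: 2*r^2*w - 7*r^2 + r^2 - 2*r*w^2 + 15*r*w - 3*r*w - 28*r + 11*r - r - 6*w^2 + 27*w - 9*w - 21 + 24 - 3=r^2*(2*w - 6) + r*(-2*w^2 + 12*w - 18) - 6*w^2 + 18*w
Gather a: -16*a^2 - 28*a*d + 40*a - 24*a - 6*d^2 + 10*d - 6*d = -16*a^2 + a*(16 - 28*d) - 6*d^2 + 4*d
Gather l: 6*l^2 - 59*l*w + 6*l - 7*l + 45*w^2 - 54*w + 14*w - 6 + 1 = 6*l^2 + l*(-59*w - 1) + 45*w^2 - 40*w - 5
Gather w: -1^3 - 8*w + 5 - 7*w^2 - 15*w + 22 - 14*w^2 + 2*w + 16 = -21*w^2 - 21*w + 42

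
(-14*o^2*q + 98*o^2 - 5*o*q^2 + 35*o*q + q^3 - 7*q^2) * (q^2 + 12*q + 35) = -14*o^2*q^3 - 70*o^2*q^2 + 686*o^2*q + 3430*o^2 - 5*o*q^4 - 25*o*q^3 + 245*o*q^2 + 1225*o*q + q^5 + 5*q^4 - 49*q^3 - 245*q^2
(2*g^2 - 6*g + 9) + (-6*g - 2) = 2*g^2 - 12*g + 7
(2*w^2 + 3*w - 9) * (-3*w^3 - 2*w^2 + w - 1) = -6*w^5 - 13*w^4 + 23*w^3 + 19*w^2 - 12*w + 9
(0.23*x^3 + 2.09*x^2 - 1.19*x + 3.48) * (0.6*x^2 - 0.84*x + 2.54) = 0.138*x^5 + 1.0608*x^4 - 1.8854*x^3 + 8.3962*x^2 - 5.9458*x + 8.8392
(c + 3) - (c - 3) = 6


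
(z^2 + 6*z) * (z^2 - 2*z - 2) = z^4 + 4*z^3 - 14*z^2 - 12*z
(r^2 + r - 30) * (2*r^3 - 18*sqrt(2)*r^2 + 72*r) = 2*r^5 - 18*sqrt(2)*r^4 + 2*r^4 - 18*sqrt(2)*r^3 + 12*r^3 + 72*r^2 + 540*sqrt(2)*r^2 - 2160*r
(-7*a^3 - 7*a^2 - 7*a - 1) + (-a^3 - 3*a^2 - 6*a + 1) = -8*a^3 - 10*a^2 - 13*a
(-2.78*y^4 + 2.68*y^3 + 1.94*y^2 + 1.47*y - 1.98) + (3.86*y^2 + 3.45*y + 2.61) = -2.78*y^4 + 2.68*y^3 + 5.8*y^2 + 4.92*y + 0.63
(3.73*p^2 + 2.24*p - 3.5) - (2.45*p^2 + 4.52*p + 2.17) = 1.28*p^2 - 2.28*p - 5.67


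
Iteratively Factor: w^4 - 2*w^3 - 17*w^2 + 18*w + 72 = (w + 3)*(w^3 - 5*w^2 - 2*w + 24) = (w + 2)*(w + 3)*(w^2 - 7*w + 12) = (w - 3)*(w + 2)*(w + 3)*(w - 4)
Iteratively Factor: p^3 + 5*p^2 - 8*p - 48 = (p + 4)*(p^2 + p - 12) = (p - 3)*(p + 4)*(p + 4)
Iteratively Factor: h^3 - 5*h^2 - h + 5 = (h - 1)*(h^2 - 4*h - 5) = (h - 5)*(h - 1)*(h + 1)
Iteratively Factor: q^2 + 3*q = (q)*(q + 3)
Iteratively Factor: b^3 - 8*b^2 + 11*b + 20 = (b - 5)*(b^2 - 3*b - 4) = (b - 5)*(b + 1)*(b - 4)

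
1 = 1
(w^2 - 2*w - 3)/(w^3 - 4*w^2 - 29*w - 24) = (w - 3)/(w^2 - 5*w - 24)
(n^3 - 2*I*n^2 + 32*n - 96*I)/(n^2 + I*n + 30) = (n^2 - 8*I*n - 16)/(n - 5*I)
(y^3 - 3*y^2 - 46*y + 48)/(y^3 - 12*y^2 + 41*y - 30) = (y^2 - 2*y - 48)/(y^2 - 11*y + 30)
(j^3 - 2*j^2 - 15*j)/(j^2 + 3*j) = j - 5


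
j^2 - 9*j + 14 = (j - 7)*(j - 2)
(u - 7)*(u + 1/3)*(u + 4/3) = u^3 - 16*u^2/3 - 101*u/9 - 28/9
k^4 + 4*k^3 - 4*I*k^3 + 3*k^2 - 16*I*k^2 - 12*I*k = k*(k + 1)*(k + 3)*(k - 4*I)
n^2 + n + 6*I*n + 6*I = (n + 1)*(n + 6*I)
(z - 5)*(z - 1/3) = z^2 - 16*z/3 + 5/3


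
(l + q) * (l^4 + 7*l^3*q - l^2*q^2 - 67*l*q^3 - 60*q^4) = l^5 + 8*l^4*q + 6*l^3*q^2 - 68*l^2*q^3 - 127*l*q^4 - 60*q^5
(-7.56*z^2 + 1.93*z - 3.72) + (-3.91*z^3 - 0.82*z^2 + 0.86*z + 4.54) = -3.91*z^3 - 8.38*z^2 + 2.79*z + 0.82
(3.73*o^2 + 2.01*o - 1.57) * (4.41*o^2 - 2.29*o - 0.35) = 16.4493*o^4 + 0.322399999999998*o^3 - 12.8321*o^2 + 2.8918*o + 0.5495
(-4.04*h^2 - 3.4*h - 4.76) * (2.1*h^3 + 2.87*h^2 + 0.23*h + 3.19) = -8.484*h^5 - 18.7348*h^4 - 20.6832*h^3 - 27.3308*h^2 - 11.9408*h - 15.1844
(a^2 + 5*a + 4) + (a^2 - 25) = 2*a^2 + 5*a - 21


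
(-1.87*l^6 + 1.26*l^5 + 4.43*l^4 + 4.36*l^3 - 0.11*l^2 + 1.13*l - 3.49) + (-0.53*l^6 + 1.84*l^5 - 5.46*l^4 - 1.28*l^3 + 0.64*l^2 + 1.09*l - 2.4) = -2.4*l^6 + 3.1*l^5 - 1.03*l^4 + 3.08*l^3 + 0.53*l^2 + 2.22*l - 5.89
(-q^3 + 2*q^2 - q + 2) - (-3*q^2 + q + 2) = -q^3 + 5*q^2 - 2*q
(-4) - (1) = -5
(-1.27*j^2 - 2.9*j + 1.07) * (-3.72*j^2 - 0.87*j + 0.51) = 4.7244*j^4 + 11.8929*j^3 - 2.1051*j^2 - 2.4099*j + 0.5457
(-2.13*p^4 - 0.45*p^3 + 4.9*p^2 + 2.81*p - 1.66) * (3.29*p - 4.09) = -7.0077*p^5 + 7.2312*p^4 + 17.9615*p^3 - 10.7961*p^2 - 16.9543*p + 6.7894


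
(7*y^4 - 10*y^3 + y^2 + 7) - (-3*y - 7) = 7*y^4 - 10*y^3 + y^2 + 3*y + 14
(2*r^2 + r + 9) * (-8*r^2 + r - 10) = -16*r^4 - 6*r^3 - 91*r^2 - r - 90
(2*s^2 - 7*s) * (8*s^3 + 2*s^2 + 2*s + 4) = 16*s^5 - 52*s^4 - 10*s^3 - 6*s^2 - 28*s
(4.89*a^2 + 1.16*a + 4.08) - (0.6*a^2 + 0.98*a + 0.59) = 4.29*a^2 + 0.18*a + 3.49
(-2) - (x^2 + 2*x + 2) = -x^2 - 2*x - 4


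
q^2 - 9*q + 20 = (q - 5)*(q - 4)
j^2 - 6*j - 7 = (j - 7)*(j + 1)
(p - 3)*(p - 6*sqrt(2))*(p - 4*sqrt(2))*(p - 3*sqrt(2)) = p^4 - 13*sqrt(2)*p^3 - 3*p^3 + 39*sqrt(2)*p^2 + 108*p^2 - 324*p - 144*sqrt(2)*p + 432*sqrt(2)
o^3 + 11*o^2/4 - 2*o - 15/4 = (o - 5/4)*(o + 1)*(o + 3)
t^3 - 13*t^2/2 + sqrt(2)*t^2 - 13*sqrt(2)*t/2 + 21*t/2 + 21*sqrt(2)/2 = (t - 7/2)*(t - 3)*(t + sqrt(2))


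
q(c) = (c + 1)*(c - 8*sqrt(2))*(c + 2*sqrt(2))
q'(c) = (c + 1)*(c - 8*sqrt(2)) + (c + 1)*(c + 2*sqrt(2)) + (c - 8*sqrt(2))*(c + 2*sqrt(2))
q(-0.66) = -8.83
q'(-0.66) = -29.30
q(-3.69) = -34.77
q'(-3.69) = 55.60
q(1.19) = -89.09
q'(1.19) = -54.05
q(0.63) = -60.23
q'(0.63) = -48.73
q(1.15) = -86.94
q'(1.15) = -53.73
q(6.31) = -334.26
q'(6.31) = -15.50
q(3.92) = -245.49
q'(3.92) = -53.07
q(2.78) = -180.91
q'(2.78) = -58.92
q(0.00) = -32.00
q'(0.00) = -40.49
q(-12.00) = -2352.06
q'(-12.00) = 571.16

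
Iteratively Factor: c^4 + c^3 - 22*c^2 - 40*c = (c + 2)*(c^3 - c^2 - 20*c) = (c - 5)*(c + 2)*(c^2 + 4*c) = c*(c - 5)*(c + 2)*(c + 4)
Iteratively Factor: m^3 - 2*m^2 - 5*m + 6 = (m - 3)*(m^2 + m - 2) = (m - 3)*(m + 2)*(m - 1)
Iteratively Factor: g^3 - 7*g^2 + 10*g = (g - 2)*(g^2 - 5*g) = g*(g - 2)*(g - 5)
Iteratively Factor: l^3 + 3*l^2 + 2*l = (l + 2)*(l^2 + l) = (l + 1)*(l + 2)*(l)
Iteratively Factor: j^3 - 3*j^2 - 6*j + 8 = (j + 2)*(j^2 - 5*j + 4) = (j - 1)*(j + 2)*(j - 4)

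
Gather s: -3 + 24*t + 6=24*t + 3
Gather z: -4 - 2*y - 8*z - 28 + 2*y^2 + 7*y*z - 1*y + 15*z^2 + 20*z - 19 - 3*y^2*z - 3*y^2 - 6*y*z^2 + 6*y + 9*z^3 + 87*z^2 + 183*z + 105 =-y^2 + 3*y + 9*z^3 + z^2*(102 - 6*y) + z*(-3*y^2 + 7*y + 195) + 54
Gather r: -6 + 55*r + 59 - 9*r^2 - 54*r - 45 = -9*r^2 + r + 8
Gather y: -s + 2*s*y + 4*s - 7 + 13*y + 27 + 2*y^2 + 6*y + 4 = 3*s + 2*y^2 + y*(2*s + 19) + 24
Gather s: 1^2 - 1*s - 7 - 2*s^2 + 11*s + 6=-2*s^2 + 10*s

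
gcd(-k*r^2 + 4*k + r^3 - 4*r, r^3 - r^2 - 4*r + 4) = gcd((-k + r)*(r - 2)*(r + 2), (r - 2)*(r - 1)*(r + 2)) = r^2 - 4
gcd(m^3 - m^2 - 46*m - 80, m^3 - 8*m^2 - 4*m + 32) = m^2 - 6*m - 16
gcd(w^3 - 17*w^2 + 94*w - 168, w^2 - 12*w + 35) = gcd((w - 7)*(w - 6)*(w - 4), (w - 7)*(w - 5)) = w - 7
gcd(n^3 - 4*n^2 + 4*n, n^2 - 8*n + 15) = 1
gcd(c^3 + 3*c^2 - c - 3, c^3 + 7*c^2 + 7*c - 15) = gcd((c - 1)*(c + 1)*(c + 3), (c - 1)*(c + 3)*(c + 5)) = c^2 + 2*c - 3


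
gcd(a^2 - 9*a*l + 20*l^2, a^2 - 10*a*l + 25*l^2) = a - 5*l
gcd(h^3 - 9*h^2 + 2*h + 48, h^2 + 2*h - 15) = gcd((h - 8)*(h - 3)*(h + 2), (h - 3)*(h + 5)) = h - 3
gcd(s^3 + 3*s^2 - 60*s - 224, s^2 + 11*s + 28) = s^2 + 11*s + 28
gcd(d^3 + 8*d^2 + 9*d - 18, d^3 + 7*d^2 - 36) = d^2 + 9*d + 18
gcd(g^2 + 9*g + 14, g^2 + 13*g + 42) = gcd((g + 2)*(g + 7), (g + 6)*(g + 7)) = g + 7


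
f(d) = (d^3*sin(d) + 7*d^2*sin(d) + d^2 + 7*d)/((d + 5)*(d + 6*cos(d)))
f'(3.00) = 2.95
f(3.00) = -1.82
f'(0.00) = 0.23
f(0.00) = 0.00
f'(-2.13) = 1.21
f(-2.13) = 1.91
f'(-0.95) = 4.18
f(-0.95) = -0.99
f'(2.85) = 2.85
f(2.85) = -2.25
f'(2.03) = 75.89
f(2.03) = -11.68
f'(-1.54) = 18.19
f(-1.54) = 4.55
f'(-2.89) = 1.33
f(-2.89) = 1.11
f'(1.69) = 35.70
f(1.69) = 6.02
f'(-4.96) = 7186.21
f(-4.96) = -276.10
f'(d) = (d^3*cos(d) + 3*d^2*sin(d) + 7*d^2*cos(d) + 14*d*sin(d) + 2*d + 7)/((d + 5)*(d + 6*cos(d))) + (6*sin(d) - 1)*(d^3*sin(d) + 7*d^2*sin(d) + d^2 + 7*d)/((d + 5)*(d + 6*cos(d))^2) - (d^3*sin(d) + 7*d^2*sin(d) + d^2 + 7*d)/((d + 5)^2*(d + 6*cos(d)))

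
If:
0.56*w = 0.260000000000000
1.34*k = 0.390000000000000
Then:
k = 0.29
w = 0.46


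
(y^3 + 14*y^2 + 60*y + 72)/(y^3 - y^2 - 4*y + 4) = (y^2 + 12*y + 36)/(y^2 - 3*y + 2)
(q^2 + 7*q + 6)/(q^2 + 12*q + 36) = (q + 1)/(q + 6)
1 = 1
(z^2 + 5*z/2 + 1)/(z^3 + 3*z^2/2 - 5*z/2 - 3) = (2*z + 1)/(2*z^2 - z - 3)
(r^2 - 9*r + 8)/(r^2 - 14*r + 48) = (r - 1)/(r - 6)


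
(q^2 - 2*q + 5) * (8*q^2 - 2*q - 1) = 8*q^4 - 18*q^3 + 43*q^2 - 8*q - 5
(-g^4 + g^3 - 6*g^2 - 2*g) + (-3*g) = -g^4 + g^3 - 6*g^2 - 5*g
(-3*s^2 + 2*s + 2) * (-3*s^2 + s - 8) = 9*s^4 - 9*s^3 + 20*s^2 - 14*s - 16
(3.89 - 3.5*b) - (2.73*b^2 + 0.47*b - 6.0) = -2.73*b^2 - 3.97*b + 9.89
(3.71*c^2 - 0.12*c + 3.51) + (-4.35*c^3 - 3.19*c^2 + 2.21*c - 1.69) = -4.35*c^3 + 0.52*c^2 + 2.09*c + 1.82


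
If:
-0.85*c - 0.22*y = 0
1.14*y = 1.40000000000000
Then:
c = -0.32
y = 1.23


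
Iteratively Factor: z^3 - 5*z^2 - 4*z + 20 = (z - 2)*(z^2 - 3*z - 10) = (z - 2)*(z + 2)*(z - 5)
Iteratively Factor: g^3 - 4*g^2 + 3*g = (g - 1)*(g^2 - 3*g) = (g - 3)*(g - 1)*(g)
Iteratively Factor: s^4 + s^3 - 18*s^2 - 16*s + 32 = (s - 4)*(s^3 + 5*s^2 + 2*s - 8) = (s - 4)*(s - 1)*(s^2 + 6*s + 8) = (s - 4)*(s - 1)*(s + 4)*(s + 2)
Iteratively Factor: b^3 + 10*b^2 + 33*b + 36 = (b + 4)*(b^2 + 6*b + 9) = (b + 3)*(b + 4)*(b + 3)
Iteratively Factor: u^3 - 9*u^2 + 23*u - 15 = (u - 5)*(u^2 - 4*u + 3) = (u - 5)*(u - 3)*(u - 1)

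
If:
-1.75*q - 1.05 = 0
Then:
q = -0.60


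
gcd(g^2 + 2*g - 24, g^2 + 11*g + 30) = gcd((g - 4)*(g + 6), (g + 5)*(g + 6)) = g + 6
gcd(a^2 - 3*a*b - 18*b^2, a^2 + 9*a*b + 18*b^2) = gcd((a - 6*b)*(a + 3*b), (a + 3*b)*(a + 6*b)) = a + 3*b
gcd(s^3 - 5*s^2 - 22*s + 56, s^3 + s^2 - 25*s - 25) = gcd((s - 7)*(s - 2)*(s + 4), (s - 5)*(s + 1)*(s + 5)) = 1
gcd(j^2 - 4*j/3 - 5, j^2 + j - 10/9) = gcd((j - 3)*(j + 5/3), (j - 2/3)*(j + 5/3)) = j + 5/3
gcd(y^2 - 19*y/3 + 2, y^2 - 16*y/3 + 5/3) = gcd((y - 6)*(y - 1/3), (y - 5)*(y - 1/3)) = y - 1/3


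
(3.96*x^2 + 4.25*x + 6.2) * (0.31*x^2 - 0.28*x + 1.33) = 1.2276*x^4 + 0.2087*x^3 + 5.9988*x^2 + 3.9165*x + 8.246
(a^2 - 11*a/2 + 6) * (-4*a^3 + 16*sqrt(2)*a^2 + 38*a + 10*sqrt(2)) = -4*a^5 + 22*a^4 + 16*sqrt(2)*a^4 - 88*sqrt(2)*a^3 + 14*a^3 - 209*a^2 + 106*sqrt(2)*a^2 - 55*sqrt(2)*a + 228*a + 60*sqrt(2)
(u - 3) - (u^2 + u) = -u^2 - 3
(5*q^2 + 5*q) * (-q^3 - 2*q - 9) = -5*q^5 - 5*q^4 - 10*q^3 - 55*q^2 - 45*q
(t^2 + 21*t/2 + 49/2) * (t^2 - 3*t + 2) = t^4 + 15*t^3/2 - 5*t^2 - 105*t/2 + 49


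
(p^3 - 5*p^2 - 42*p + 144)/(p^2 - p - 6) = (p^2 - 2*p - 48)/(p + 2)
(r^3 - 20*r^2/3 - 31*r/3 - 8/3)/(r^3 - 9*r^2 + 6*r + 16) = (r + 1/3)/(r - 2)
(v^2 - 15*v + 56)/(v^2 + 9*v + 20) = (v^2 - 15*v + 56)/(v^2 + 9*v + 20)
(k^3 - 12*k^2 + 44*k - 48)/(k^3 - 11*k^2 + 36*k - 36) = (k - 4)/(k - 3)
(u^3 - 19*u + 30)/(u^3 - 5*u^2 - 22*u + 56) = (u^2 + 2*u - 15)/(u^2 - 3*u - 28)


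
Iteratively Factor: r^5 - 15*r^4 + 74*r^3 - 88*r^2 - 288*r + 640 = (r - 4)*(r^4 - 11*r^3 + 30*r^2 + 32*r - 160) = (r - 4)^2*(r^3 - 7*r^2 + 2*r + 40) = (r - 4)^2*(r + 2)*(r^2 - 9*r + 20) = (r - 4)^3*(r + 2)*(r - 5)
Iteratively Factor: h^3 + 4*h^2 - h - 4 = (h + 1)*(h^2 + 3*h - 4) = (h - 1)*(h + 1)*(h + 4)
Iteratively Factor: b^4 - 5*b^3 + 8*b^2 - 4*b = (b - 1)*(b^3 - 4*b^2 + 4*b) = b*(b - 1)*(b^2 - 4*b + 4) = b*(b - 2)*(b - 1)*(b - 2)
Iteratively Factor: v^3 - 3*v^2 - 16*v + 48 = (v + 4)*(v^2 - 7*v + 12) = (v - 4)*(v + 4)*(v - 3)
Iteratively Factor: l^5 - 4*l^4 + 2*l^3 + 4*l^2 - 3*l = (l - 3)*(l^4 - l^3 - l^2 + l) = (l - 3)*(l - 1)*(l^3 - l) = (l - 3)*(l - 1)^2*(l^2 + l) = (l - 3)*(l - 1)^2*(l + 1)*(l)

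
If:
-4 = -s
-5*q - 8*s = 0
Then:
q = -32/5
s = 4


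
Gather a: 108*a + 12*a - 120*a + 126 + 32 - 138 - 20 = 0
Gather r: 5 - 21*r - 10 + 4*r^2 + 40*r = 4*r^2 + 19*r - 5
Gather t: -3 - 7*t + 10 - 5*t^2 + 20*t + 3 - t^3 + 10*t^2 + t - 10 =-t^3 + 5*t^2 + 14*t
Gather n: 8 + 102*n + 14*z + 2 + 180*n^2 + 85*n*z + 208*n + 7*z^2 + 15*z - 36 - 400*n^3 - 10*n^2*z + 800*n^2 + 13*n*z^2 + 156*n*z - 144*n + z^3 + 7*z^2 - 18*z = -400*n^3 + n^2*(980 - 10*z) + n*(13*z^2 + 241*z + 166) + z^3 + 14*z^2 + 11*z - 26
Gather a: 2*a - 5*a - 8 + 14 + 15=21 - 3*a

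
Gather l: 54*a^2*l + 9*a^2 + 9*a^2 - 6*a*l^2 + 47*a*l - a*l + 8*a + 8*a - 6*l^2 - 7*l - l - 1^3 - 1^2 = 18*a^2 + 16*a + l^2*(-6*a - 6) + l*(54*a^2 + 46*a - 8) - 2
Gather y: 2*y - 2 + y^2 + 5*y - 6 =y^2 + 7*y - 8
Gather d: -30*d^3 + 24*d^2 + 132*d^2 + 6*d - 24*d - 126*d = -30*d^3 + 156*d^2 - 144*d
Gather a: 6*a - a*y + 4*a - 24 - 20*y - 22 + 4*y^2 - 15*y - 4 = a*(10 - y) + 4*y^2 - 35*y - 50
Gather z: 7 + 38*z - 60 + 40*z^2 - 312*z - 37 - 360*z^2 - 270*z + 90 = -320*z^2 - 544*z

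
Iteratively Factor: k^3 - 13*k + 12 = (k - 1)*(k^2 + k - 12) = (k - 3)*(k - 1)*(k + 4)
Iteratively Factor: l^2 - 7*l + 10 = (l - 2)*(l - 5)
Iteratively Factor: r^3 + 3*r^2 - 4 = (r - 1)*(r^2 + 4*r + 4) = (r - 1)*(r + 2)*(r + 2)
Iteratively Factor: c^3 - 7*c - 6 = (c + 2)*(c^2 - 2*c - 3) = (c + 1)*(c + 2)*(c - 3)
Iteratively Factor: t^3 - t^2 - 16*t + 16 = (t - 4)*(t^2 + 3*t - 4) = (t - 4)*(t - 1)*(t + 4)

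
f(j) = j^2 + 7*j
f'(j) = 2*j + 7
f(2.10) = 19.11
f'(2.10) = 11.20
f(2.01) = 18.11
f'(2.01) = 11.02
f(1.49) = 12.65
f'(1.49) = 9.98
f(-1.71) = -9.05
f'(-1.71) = 3.58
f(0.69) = 5.31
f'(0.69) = 8.38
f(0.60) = 4.56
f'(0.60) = 8.20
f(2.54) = 24.23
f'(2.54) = 12.08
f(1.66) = 14.38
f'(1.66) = 10.32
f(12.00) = 228.00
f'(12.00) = 31.00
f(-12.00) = 60.00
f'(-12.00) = -17.00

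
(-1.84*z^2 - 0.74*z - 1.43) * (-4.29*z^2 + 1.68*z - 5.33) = 7.8936*z^4 + 0.0833999999999997*z^3 + 14.6987*z^2 + 1.5418*z + 7.6219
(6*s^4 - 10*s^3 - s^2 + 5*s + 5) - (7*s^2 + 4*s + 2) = 6*s^4 - 10*s^3 - 8*s^2 + s + 3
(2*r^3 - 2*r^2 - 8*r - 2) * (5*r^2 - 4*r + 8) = 10*r^5 - 18*r^4 - 16*r^3 + 6*r^2 - 56*r - 16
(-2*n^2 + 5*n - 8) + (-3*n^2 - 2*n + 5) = -5*n^2 + 3*n - 3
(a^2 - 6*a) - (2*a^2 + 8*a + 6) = -a^2 - 14*a - 6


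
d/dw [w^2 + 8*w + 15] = 2*w + 8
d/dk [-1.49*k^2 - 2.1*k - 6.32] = -2.98*k - 2.1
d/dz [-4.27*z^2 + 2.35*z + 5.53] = 2.35 - 8.54*z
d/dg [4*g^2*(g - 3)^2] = 8*g*(g - 3)*(2*g - 3)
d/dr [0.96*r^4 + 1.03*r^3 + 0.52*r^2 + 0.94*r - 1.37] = 3.84*r^3 + 3.09*r^2 + 1.04*r + 0.94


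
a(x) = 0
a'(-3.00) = 0.00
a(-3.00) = 0.00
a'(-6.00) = 0.00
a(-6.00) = 0.00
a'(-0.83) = 0.00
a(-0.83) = 0.00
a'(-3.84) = 0.00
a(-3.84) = 0.00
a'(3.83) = 0.00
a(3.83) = 0.00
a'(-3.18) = 0.00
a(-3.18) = 0.00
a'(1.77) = 0.00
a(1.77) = 0.00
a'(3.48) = 0.00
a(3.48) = 0.00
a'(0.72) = 0.00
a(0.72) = 0.00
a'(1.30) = 0.00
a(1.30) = 0.00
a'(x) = 0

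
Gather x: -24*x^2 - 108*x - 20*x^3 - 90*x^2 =-20*x^3 - 114*x^2 - 108*x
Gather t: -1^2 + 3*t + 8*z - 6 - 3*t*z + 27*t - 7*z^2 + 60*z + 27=t*(30 - 3*z) - 7*z^2 + 68*z + 20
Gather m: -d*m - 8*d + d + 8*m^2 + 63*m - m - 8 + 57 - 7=-7*d + 8*m^2 + m*(62 - d) + 42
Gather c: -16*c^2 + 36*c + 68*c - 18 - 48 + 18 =-16*c^2 + 104*c - 48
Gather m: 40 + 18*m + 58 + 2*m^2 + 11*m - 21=2*m^2 + 29*m + 77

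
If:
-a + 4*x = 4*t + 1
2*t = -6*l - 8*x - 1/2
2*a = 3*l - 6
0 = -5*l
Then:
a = -3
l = 0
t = 7/20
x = -3/20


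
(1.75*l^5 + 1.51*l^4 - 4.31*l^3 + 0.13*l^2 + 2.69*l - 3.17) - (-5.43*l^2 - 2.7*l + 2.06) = 1.75*l^5 + 1.51*l^4 - 4.31*l^3 + 5.56*l^2 + 5.39*l - 5.23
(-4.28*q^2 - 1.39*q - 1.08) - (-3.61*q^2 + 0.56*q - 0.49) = -0.67*q^2 - 1.95*q - 0.59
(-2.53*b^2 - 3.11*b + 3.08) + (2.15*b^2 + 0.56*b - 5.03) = -0.38*b^2 - 2.55*b - 1.95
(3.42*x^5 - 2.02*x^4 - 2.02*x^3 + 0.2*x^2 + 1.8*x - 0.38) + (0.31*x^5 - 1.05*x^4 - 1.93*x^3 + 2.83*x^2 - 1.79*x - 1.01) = 3.73*x^5 - 3.07*x^4 - 3.95*x^3 + 3.03*x^2 + 0.01*x - 1.39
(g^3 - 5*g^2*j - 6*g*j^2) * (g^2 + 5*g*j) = g^5 - 31*g^3*j^2 - 30*g^2*j^3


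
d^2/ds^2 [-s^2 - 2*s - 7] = -2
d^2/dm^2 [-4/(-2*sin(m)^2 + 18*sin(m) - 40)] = 2*(-4*sin(m)^4 + 27*sin(m)^3 + 5*sin(m)^2 - 234*sin(m) + 122)/(sin(m)^2 - 9*sin(m) + 20)^3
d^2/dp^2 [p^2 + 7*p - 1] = 2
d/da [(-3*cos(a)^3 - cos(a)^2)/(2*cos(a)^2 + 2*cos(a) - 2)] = (-23*cos(a)/4 + 3*cos(2*a) + 3*cos(3*a)/4 + 1)*sin(a)*cos(a)/(2*(-sin(a)^2 + cos(a))^2)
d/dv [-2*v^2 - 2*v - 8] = -4*v - 2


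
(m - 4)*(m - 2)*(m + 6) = m^3 - 28*m + 48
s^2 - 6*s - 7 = (s - 7)*(s + 1)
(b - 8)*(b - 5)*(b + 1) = b^3 - 12*b^2 + 27*b + 40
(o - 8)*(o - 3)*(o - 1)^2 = o^4 - 13*o^3 + 47*o^2 - 59*o + 24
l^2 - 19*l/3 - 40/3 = (l - 8)*(l + 5/3)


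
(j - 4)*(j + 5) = j^2 + j - 20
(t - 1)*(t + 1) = t^2 - 1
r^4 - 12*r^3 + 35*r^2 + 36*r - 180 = (r - 6)*(r - 5)*(r - 3)*(r + 2)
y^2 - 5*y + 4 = (y - 4)*(y - 1)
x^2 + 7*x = x*(x + 7)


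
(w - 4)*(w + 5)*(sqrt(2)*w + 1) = sqrt(2)*w^3 + w^2 + sqrt(2)*w^2 - 20*sqrt(2)*w + w - 20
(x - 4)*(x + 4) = x^2 - 16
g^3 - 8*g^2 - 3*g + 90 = (g - 6)*(g - 5)*(g + 3)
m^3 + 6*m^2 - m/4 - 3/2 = (m - 1/2)*(m + 1/2)*(m + 6)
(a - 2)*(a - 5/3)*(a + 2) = a^3 - 5*a^2/3 - 4*a + 20/3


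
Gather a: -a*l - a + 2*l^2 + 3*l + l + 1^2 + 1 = a*(-l - 1) + 2*l^2 + 4*l + 2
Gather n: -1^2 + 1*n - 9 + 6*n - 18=7*n - 28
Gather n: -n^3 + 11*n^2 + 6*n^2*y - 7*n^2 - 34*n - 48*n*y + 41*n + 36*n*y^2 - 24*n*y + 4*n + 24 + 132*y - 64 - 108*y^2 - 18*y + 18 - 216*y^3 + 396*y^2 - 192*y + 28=-n^3 + n^2*(6*y + 4) + n*(36*y^2 - 72*y + 11) - 216*y^3 + 288*y^2 - 78*y + 6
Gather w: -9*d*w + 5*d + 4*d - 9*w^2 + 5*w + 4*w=9*d - 9*w^2 + w*(9 - 9*d)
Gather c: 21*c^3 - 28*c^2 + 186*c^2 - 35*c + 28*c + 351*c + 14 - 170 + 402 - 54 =21*c^3 + 158*c^2 + 344*c + 192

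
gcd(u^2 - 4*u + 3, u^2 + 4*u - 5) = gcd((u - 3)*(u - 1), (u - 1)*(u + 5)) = u - 1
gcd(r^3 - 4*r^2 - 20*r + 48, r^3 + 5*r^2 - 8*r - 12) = r - 2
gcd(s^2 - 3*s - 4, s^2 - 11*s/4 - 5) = s - 4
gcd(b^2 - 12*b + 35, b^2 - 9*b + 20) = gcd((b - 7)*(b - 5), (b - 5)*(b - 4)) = b - 5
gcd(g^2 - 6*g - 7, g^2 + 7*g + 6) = g + 1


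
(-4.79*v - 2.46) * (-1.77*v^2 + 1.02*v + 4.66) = 8.4783*v^3 - 0.5316*v^2 - 24.8306*v - 11.4636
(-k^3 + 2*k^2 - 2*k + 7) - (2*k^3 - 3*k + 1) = -3*k^3 + 2*k^2 + k + 6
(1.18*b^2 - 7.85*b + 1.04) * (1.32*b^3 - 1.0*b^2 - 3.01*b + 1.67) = 1.5576*b^5 - 11.542*b^4 + 5.671*b^3 + 24.5591*b^2 - 16.2399*b + 1.7368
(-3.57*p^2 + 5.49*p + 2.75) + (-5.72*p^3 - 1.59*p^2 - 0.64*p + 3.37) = -5.72*p^3 - 5.16*p^2 + 4.85*p + 6.12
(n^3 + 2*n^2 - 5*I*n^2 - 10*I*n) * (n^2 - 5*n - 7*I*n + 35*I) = n^5 - 3*n^4 - 12*I*n^4 - 45*n^3 + 36*I*n^3 + 105*n^2 + 120*I*n^2 + 350*n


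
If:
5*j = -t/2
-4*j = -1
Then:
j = 1/4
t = -5/2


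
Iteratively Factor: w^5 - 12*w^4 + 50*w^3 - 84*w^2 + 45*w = (w - 3)*(w^4 - 9*w^3 + 23*w^2 - 15*w) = (w - 5)*(w - 3)*(w^3 - 4*w^2 + 3*w) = (w - 5)*(w - 3)^2*(w^2 - w) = (w - 5)*(w - 3)^2*(w - 1)*(w)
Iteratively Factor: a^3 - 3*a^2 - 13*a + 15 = (a - 1)*(a^2 - 2*a - 15) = (a - 1)*(a + 3)*(a - 5)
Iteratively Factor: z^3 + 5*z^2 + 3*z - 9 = (z + 3)*(z^2 + 2*z - 3) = (z + 3)^2*(z - 1)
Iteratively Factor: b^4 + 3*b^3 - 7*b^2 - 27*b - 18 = (b + 3)*(b^3 - 7*b - 6) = (b - 3)*(b + 3)*(b^2 + 3*b + 2) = (b - 3)*(b + 1)*(b + 3)*(b + 2)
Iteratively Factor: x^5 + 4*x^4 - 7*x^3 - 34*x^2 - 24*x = (x + 4)*(x^4 - 7*x^2 - 6*x) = x*(x + 4)*(x^3 - 7*x - 6) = x*(x + 2)*(x + 4)*(x^2 - 2*x - 3) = x*(x - 3)*(x + 2)*(x + 4)*(x + 1)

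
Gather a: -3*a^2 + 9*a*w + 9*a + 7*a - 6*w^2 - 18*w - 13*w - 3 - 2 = -3*a^2 + a*(9*w + 16) - 6*w^2 - 31*w - 5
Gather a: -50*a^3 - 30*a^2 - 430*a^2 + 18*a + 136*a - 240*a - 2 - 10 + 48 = -50*a^3 - 460*a^2 - 86*a + 36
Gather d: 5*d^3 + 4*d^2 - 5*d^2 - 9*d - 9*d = 5*d^3 - d^2 - 18*d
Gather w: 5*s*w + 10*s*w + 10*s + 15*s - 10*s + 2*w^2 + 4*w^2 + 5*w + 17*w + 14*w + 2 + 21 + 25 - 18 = 15*s + 6*w^2 + w*(15*s + 36) + 30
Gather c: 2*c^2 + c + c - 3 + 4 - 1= 2*c^2 + 2*c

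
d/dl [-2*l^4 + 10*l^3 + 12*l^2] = 2*l*(-4*l^2 + 15*l + 12)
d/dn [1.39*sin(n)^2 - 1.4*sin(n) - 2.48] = (2.78*sin(n) - 1.4)*cos(n)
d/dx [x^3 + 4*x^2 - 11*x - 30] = 3*x^2 + 8*x - 11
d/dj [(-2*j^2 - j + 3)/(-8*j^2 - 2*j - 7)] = (-4*j^2 + 76*j + 13)/(64*j^4 + 32*j^3 + 116*j^2 + 28*j + 49)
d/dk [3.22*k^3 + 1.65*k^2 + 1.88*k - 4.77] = 9.66*k^2 + 3.3*k + 1.88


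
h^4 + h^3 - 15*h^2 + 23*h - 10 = (h - 2)*(h - 1)^2*(h + 5)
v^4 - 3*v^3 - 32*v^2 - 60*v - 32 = (v - 8)*(v + 1)*(v + 2)^2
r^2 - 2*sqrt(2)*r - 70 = (r - 7*sqrt(2))*(r + 5*sqrt(2))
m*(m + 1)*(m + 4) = m^3 + 5*m^2 + 4*m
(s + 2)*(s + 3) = s^2 + 5*s + 6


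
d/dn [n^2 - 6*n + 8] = 2*n - 6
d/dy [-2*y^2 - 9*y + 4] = -4*y - 9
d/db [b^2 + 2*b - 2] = 2*b + 2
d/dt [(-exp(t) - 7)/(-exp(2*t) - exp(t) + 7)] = (-(exp(t) + 7)*(2*exp(t) + 1) + exp(2*t) + exp(t) - 7)*exp(t)/(exp(2*t) + exp(t) - 7)^2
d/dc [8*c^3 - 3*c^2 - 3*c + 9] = 24*c^2 - 6*c - 3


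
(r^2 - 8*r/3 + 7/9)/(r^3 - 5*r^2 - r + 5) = (r^2 - 8*r/3 + 7/9)/(r^3 - 5*r^2 - r + 5)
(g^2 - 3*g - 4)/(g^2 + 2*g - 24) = (g + 1)/(g + 6)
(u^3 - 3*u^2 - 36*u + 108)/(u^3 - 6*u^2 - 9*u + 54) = (u + 6)/(u + 3)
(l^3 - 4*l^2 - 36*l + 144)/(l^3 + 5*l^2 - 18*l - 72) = (l - 6)/(l + 3)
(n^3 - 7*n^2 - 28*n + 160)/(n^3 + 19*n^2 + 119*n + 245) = (n^2 - 12*n + 32)/(n^2 + 14*n + 49)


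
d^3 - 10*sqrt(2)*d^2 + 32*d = d*(d - 8*sqrt(2))*(d - 2*sqrt(2))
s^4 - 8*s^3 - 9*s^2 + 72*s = s*(s - 8)*(s - 3)*(s + 3)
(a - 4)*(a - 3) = a^2 - 7*a + 12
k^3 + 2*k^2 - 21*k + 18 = (k - 3)*(k - 1)*(k + 6)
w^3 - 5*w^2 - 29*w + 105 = (w - 7)*(w - 3)*(w + 5)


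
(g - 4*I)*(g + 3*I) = g^2 - I*g + 12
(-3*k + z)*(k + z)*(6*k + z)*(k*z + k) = -18*k^4*z - 18*k^4 - 15*k^3*z^2 - 15*k^3*z + 4*k^2*z^3 + 4*k^2*z^2 + k*z^4 + k*z^3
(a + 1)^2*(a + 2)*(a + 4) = a^4 + 8*a^3 + 21*a^2 + 22*a + 8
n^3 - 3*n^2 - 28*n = n*(n - 7)*(n + 4)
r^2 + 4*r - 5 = (r - 1)*(r + 5)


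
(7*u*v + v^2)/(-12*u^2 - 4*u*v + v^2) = v*(-7*u - v)/(12*u^2 + 4*u*v - v^2)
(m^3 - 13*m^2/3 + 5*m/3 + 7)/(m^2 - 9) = (3*m^2 - 4*m - 7)/(3*(m + 3))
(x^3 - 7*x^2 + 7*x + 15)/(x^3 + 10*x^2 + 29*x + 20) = (x^2 - 8*x + 15)/(x^2 + 9*x + 20)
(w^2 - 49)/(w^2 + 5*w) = (w^2 - 49)/(w*(w + 5))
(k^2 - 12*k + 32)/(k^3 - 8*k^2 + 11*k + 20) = (k - 8)/(k^2 - 4*k - 5)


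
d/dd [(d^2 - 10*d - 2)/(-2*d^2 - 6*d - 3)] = 2*(-13*d^2 - 7*d + 9)/(4*d^4 + 24*d^3 + 48*d^2 + 36*d + 9)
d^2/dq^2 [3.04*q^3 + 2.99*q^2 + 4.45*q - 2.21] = 18.24*q + 5.98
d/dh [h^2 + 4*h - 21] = 2*h + 4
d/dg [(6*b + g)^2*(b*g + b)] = b*(6*b + g)*(6*b + 3*g + 2)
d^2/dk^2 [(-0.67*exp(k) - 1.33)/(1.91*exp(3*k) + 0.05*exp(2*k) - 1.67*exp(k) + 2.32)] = (-9.776908*exp(6*k) - 43.859712*exp(5*k) - 9.94723599999999*exp(4*k) + 47.011109*exp(3*k) + 53.840949*exp(2*k) - 5.687965*exp(k) - 8.75916)*exp(k)/(6.967871*exp(9*k) + 0.547215*exp(8*k) - 18.262656*exp(7*k) + 24.433991*exp(6*k) + 17.297232*exp(5*k) - 43.964889*exp(4*k) + 25.021369*exp(3*k) + 20.218104*exp(2*k) - 26.965824*exp(k) + 12.487168)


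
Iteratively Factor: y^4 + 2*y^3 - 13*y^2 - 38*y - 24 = (y + 3)*(y^3 - y^2 - 10*y - 8) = (y - 4)*(y + 3)*(y^2 + 3*y + 2) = (y - 4)*(y + 2)*(y + 3)*(y + 1)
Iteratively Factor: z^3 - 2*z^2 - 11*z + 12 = (z - 1)*(z^2 - z - 12) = (z - 4)*(z - 1)*(z + 3)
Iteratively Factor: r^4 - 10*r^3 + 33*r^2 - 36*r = (r - 4)*(r^3 - 6*r^2 + 9*r) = (r - 4)*(r - 3)*(r^2 - 3*r) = (r - 4)*(r - 3)^2*(r)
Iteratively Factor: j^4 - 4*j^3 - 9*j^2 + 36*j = (j + 3)*(j^3 - 7*j^2 + 12*j) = j*(j + 3)*(j^2 - 7*j + 12) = j*(j - 4)*(j + 3)*(j - 3)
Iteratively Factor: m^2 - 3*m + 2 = (m - 1)*(m - 2)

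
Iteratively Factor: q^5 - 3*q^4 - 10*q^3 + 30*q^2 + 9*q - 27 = (q - 3)*(q^4 - 10*q^2 + 9) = (q - 3)^2*(q^3 + 3*q^2 - q - 3) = (q - 3)^2*(q + 1)*(q^2 + 2*q - 3) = (q - 3)^2*(q - 1)*(q + 1)*(q + 3)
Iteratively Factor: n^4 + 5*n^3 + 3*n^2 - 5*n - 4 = (n - 1)*(n^3 + 6*n^2 + 9*n + 4) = (n - 1)*(n + 4)*(n^2 + 2*n + 1) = (n - 1)*(n + 1)*(n + 4)*(n + 1)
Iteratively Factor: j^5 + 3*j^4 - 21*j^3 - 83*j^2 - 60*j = (j - 5)*(j^4 + 8*j^3 + 19*j^2 + 12*j) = (j - 5)*(j + 3)*(j^3 + 5*j^2 + 4*j) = (j - 5)*(j + 3)*(j + 4)*(j^2 + j) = j*(j - 5)*(j + 3)*(j + 4)*(j + 1)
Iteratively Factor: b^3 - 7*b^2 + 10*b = (b - 5)*(b^2 - 2*b) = (b - 5)*(b - 2)*(b)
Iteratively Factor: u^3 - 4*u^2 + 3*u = (u)*(u^2 - 4*u + 3) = u*(u - 3)*(u - 1)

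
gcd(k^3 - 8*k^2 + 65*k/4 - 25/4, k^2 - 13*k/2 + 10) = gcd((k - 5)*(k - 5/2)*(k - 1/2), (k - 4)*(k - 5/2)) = k - 5/2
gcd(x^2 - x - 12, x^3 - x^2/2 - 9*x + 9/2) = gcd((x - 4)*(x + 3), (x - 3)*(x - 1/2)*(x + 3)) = x + 3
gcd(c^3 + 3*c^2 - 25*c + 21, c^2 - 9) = c - 3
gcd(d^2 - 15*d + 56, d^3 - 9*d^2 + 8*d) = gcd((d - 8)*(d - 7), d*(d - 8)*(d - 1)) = d - 8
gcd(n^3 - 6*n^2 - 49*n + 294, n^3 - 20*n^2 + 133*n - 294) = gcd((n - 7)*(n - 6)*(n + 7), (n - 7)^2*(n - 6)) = n^2 - 13*n + 42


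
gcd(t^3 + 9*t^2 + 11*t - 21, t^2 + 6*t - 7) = t^2 + 6*t - 7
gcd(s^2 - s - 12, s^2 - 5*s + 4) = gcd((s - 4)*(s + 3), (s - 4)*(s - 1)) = s - 4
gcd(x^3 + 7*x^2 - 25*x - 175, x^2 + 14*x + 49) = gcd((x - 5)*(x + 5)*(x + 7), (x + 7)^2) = x + 7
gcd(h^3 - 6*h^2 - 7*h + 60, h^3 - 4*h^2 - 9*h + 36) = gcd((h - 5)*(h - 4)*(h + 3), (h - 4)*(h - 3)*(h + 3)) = h^2 - h - 12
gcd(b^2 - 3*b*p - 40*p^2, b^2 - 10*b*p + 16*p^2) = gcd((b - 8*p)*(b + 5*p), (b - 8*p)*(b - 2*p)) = -b + 8*p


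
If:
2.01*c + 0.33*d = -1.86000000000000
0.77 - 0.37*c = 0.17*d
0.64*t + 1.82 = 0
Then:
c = -2.60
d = 10.18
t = -2.84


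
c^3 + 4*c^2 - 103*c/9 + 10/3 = (c - 5/3)*(c - 1/3)*(c + 6)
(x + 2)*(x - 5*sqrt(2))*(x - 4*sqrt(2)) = x^3 - 9*sqrt(2)*x^2 + 2*x^2 - 18*sqrt(2)*x + 40*x + 80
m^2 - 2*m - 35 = (m - 7)*(m + 5)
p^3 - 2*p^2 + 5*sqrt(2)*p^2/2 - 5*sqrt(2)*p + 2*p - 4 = (p - 2)*(p + sqrt(2)/2)*(p + 2*sqrt(2))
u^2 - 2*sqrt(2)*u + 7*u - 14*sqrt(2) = (u + 7)*(u - 2*sqrt(2))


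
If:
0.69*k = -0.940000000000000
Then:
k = -1.36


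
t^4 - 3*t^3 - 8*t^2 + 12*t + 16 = (t - 4)*(t - 2)*(t + 1)*(t + 2)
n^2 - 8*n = n*(n - 8)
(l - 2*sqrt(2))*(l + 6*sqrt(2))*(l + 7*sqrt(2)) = l^3 + 11*sqrt(2)*l^2 + 32*l - 168*sqrt(2)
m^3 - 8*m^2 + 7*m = m*(m - 7)*(m - 1)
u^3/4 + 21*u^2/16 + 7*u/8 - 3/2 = (u/4 + 1)*(u - 3/4)*(u + 2)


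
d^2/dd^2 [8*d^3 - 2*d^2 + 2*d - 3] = 48*d - 4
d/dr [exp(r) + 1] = exp(r)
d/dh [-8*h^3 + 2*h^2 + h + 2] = -24*h^2 + 4*h + 1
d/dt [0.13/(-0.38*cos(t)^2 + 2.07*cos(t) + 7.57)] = (0.2691 - 0.0988*cos(t))*sin(t)/(-0.38*cos(t)^2 + 2.07*cos(t) + 7.57)^2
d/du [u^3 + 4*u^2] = u*(3*u + 8)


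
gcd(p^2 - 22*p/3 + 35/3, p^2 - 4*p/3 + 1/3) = 1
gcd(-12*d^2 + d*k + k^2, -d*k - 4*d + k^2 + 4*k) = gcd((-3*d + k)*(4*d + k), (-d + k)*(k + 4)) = 1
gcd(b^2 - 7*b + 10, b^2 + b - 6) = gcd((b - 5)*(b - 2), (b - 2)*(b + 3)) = b - 2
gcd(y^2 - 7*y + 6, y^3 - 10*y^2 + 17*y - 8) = y - 1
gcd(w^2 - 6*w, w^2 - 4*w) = w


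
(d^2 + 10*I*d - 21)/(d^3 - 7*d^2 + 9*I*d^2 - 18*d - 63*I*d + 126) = (d + 7*I)/(d^2 + d*(-7 + 6*I) - 42*I)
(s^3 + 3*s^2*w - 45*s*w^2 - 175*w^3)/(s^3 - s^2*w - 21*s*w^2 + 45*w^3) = (s^2 - 2*s*w - 35*w^2)/(s^2 - 6*s*w + 9*w^2)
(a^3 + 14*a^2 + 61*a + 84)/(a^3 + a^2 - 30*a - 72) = (a + 7)/(a - 6)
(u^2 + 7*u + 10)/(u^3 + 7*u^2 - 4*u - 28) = (u + 5)/(u^2 + 5*u - 14)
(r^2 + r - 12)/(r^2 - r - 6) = (r + 4)/(r + 2)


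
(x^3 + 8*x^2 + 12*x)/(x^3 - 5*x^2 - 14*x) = (x + 6)/(x - 7)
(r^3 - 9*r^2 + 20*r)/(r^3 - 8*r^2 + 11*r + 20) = r/(r + 1)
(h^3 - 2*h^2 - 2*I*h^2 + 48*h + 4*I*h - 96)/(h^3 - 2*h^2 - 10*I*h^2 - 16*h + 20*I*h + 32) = (h + 6*I)/(h - 2*I)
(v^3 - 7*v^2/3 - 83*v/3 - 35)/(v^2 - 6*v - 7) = (v^2 + 14*v/3 + 5)/(v + 1)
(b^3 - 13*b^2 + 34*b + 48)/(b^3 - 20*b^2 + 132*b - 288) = (b + 1)/(b - 6)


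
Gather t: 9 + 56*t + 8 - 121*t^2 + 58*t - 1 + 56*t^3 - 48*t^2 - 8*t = 56*t^3 - 169*t^2 + 106*t + 16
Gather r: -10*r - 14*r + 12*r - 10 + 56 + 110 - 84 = 72 - 12*r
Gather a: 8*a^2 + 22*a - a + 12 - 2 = 8*a^2 + 21*a + 10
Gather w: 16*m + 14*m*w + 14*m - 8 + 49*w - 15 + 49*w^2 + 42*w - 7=30*m + 49*w^2 + w*(14*m + 91) - 30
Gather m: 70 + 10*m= 10*m + 70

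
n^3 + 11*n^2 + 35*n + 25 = (n + 1)*(n + 5)^2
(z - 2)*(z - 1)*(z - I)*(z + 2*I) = z^4 - 3*z^3 + I*z^3 + 4*z^2 - 3*I*z^2 - 6*z + 2*I*z + 4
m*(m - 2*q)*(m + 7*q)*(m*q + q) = m^4*q + 5*m^3*q^2 + m^3*q - 14*m^2*q^3 + 5*m^2*q^2 - 14*m*q^3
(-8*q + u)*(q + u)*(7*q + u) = -56*q^3 - 57*q^2*u + u^3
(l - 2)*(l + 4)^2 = l^3 + 6*l^2 - 32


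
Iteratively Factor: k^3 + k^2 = (k)*(k^2 + k) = k*(k + 1)*(k)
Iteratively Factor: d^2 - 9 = (d - 3)*(d + 3)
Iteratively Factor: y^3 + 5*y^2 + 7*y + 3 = (y + 1)*(y^2 + 4*y + 3) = (y + 1)^2*(y + 3)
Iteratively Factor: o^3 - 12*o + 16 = (o - 2)*(o^2 + 2*o - 8) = (o - 2)*(o + 4)*(o - 2)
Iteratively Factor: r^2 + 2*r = (r + 2)*(r)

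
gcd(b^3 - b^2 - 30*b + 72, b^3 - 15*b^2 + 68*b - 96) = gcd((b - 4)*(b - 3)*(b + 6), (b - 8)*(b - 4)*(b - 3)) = b^2 - 7*b + 12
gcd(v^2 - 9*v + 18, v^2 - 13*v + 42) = v - 6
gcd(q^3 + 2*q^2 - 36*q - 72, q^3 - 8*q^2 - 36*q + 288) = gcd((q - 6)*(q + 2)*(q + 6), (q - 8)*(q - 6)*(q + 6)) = q^2 - 36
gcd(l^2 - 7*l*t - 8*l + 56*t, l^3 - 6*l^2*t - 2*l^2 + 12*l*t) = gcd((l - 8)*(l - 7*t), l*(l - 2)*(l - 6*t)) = 1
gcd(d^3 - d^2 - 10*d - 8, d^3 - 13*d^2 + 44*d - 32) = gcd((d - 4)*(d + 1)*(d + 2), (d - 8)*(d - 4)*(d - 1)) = d - 4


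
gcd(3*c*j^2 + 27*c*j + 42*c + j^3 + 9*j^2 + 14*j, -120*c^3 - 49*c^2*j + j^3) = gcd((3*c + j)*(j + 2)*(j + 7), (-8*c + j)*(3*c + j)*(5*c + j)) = 3*c + j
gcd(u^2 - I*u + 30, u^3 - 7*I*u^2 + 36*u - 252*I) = u - 6*I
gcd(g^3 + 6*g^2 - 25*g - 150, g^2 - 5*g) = g - 5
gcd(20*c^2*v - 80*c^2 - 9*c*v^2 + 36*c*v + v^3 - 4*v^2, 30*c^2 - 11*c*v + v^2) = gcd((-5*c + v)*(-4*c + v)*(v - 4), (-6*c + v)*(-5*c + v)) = -5*c + v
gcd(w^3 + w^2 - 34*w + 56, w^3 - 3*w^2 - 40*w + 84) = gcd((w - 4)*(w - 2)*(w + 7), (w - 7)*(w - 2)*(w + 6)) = w - 2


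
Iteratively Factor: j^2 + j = (j + 1)*(j)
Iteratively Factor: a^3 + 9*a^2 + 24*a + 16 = (a + 4)*(a^2 + 5*a + 4) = (a + 4)^2*(a + 1)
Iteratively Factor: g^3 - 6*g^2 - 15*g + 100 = (g - 5)*(g^2 - g - 20) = (g - 5)^2*(g + 4)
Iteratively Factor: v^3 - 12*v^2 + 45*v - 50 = (v - 2)*(v^2 - 10*v + 25) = (v - 5)*(v - 2)*(v - 5)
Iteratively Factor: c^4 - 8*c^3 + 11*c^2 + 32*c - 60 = (c - 2)*(c^3 - 6*c^2 - c + 30) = (c - 5)*(c - 2)*(c^2 - c - 6) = (c - 5)*(c - 3)*(c - 2)*(c + 2)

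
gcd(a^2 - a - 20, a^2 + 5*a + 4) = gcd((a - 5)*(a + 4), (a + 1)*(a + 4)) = a + 4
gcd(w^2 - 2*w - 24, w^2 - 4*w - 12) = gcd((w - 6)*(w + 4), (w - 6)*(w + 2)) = w - 6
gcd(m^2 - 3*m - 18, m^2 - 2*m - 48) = 1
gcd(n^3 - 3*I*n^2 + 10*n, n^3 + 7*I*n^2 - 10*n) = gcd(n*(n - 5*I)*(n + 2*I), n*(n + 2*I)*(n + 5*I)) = n^2 + 2*I*n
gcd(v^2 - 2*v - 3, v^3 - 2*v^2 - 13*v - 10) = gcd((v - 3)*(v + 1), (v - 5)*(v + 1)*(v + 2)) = v + 1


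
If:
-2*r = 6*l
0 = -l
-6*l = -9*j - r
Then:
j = 0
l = 0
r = 0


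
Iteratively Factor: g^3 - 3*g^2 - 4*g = (g)*(g^2 - 3*g - 4) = g*(g + 1)*(g - 4)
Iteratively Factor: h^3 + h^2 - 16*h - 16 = (h + 4)*(h^2 - 3*h - 4) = (h - 4)*(h + 4)*(h + 1)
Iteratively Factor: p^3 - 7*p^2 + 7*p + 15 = (p - 5)*(p^2 - 2*p - 3) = (p - 5)*(p + 1)*(p - 3)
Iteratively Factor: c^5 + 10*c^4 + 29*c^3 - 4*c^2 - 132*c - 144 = (c + 2)*(c^4 + 8*c^3 + 13*c^2 - 30*c - 72) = (c + 2)*(c + 3)*(c^3 + 5*c^2 - 2*c - 24) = (c + 2)*(c + 3)*(c + 4)*(c^2 + c - 6) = (c + 2)*(c + 3)^2*(c + 4)*(c - 2)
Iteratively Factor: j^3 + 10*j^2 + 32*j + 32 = (j + 2)*(j^2 + 8*j + 16) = (j + 2)*(j + 4)*(j + 4)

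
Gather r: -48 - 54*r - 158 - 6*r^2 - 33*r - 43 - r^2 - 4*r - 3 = -7*r^2 - 91*r - 252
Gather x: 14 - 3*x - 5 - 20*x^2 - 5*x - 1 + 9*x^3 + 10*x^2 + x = 9*x^3 - 10*x^2 - 7*x + 8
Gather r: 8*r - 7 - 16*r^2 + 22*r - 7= -16*r^2 + 30*r - 14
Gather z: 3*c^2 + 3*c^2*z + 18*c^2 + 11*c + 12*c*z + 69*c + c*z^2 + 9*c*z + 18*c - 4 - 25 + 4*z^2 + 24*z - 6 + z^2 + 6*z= 21*c^2 + 98*c + z^2*(c + 5) + z*(3*c^2 + 21*c + 30) - 35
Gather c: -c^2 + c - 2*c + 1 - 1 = -c^2 - c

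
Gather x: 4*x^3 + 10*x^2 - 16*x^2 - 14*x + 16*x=4*x^3 - 6*x^2 + 2*x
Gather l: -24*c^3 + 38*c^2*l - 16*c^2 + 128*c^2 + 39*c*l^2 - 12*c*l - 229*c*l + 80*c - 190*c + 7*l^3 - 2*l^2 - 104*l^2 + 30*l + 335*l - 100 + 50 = -24*c^3 + 112*c^2 - 110*c + 7*l^3 + l^2*(39*c - 106) + l*(38*c^2 - 241*c + 365) - 50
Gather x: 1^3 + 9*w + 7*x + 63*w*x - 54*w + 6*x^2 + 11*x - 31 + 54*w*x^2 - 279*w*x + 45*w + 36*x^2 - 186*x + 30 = x^2*(54*w + 42) + x*(-216*w - 168)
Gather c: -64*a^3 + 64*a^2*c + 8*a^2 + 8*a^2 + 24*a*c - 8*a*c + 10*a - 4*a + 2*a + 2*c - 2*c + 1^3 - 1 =-64*a^3 + 16*a^2 + 8*a + c*(64*a^2 + 16*a)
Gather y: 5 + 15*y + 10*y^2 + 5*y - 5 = 10*y^2 + 20*y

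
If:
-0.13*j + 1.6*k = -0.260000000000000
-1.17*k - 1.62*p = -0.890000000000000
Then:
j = 11.362261669954 - 17.0414201183432*p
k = 0.760683760683761 - 1.38461538461538*p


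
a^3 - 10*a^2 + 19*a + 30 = (a - 6)*(a - 5)*(a + 1)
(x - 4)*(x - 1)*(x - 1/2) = x^3 - 11*x^2/2 + 13*x/2 - 2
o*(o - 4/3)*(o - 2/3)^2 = o^4 - 8*o^3/3 + 20*o^2/9 - 16*o/27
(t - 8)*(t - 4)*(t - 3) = t^3 - 15*t^2 + 68*t - 96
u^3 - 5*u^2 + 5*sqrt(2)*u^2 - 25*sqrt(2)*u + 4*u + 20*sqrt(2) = (u - 4)*(u - 1)*(u + 5*sqrt(2))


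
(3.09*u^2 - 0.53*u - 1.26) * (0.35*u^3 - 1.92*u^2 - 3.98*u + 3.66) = 1.0815*u^5 - 6.1183*u^4 - 11.7216*u^3 + 15.838*u^2 + 3.075*u - 4.6116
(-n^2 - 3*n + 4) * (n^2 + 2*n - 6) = -n^4 - 5*n^3 + 4*n^2 + 26*n - 24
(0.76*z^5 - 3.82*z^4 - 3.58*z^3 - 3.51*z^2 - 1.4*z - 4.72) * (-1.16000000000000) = -0.8816*z^5 + 4.4312*z^4 + 4.1528*z^3 + 4.0716*z^2 + 1.624*z + 5.4752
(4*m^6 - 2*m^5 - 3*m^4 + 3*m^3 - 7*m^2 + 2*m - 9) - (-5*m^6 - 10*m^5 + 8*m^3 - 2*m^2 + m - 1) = 9*m^6 + 8*m^5 - 3*m^4 - 5*m^3 - 5*m^2 + m - 8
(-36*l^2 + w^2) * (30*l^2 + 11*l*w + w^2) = -1080*l^4 - 396*l^3*w - 6*l^2*w^2 + 11*l*w^3 + w^4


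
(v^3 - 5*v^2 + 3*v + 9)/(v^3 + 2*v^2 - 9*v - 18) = (v^2 - 2*v - 3)/(v^2 + 5*v + 6)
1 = 1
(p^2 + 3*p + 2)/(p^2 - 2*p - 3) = (p + 2)/(p - 3)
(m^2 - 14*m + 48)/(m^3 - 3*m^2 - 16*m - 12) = (m - 8)/(m^2 + 3*m + 2)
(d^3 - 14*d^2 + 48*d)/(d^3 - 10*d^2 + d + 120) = d*(d - 6)/(d^2 - 2*d - 15)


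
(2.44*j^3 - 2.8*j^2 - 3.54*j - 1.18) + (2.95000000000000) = 2.44*j^3 - 2.8*j^2 - 3.54*j + 1.77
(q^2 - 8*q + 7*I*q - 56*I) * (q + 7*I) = q^3 - 8*q^2 + 14*I*q^2 - 49*q - 112*I*q + 392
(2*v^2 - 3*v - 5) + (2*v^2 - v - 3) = 4*v^2 - 4*v - 8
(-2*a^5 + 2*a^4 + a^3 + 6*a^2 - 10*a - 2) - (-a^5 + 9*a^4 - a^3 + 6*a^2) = -a^5 - 7*a^4 + 2*a^3 - 10*a - 2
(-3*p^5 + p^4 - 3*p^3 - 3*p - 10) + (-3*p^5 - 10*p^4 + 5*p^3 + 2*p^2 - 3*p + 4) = -6*p^5 - 9*p^4 + 2*p^3 + 2*p^2 - 6*p - 6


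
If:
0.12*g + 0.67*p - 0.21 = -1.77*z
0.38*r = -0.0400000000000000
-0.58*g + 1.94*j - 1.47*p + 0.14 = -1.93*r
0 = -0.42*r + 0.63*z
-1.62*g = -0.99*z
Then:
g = -0.04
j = 0.40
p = 0.51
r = -0.11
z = -0.07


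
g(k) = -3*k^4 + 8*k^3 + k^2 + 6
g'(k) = -12*k^3 + 24*k^2 + 2*k = 2*k*(-6*k^2 + 12*k + 1)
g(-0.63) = 3.92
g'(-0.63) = 11.27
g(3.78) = -160.11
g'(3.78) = -297.64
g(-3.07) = -482.54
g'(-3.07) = 567.27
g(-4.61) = -2111.48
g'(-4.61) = 1676.50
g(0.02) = 6.00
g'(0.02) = 0.05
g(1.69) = 23.00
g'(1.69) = 14.00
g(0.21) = 6.11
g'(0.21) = 1.37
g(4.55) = -505.51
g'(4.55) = -624.40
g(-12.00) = -75882.00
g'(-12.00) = 24168.00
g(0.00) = 6.00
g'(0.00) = 0.00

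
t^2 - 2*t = t*(t - 2)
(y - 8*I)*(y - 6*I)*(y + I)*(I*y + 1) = I*y^4 + 14*y^3 - 47*I*y^2 + 14*y - 48*I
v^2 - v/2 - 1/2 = (v - 1)*(v + 1/2)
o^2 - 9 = (o - 3)*(o + 3)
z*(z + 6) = z^2 + 6*z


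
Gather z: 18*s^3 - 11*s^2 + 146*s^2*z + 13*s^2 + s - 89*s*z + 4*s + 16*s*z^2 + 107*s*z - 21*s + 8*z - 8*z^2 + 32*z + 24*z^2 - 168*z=18*s^3 + 2*s^2 - 16*s + z^2*(16*s + 16) + z*(146*s^2 + 18*s - 128)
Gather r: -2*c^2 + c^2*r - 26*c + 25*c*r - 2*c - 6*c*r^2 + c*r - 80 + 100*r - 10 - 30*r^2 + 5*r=-2*c^2 - 28*c + r^2*(-6*c - 30) + r*(c^2 + 26*c + 105) - 90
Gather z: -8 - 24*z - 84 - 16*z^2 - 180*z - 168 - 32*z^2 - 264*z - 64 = -48*z^2 - 468*z - 324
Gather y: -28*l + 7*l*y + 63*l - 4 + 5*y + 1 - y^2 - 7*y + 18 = 35*l - y^2 + y*(7*l - 2) + 15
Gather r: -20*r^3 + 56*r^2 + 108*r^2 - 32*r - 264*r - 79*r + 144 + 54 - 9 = -20*r^3 + 164*r^2 - 375*r + 189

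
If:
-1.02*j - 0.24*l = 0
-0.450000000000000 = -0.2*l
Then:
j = -0.53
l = 2.25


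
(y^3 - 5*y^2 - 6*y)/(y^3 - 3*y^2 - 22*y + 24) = y*(y + 1)/(y^2 + 3*y - 4)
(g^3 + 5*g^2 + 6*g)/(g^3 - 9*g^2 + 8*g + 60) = g*(g + 3)/(g^2 - 11*g + 30)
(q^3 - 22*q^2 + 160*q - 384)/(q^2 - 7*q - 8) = (q^2 - 14*q + 48)/(q + 1)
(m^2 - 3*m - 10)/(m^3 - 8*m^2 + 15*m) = (m + 2)/(m*(m - 3))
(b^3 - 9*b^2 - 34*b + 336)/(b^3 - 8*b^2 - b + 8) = (b^2 - b - 42)/(b^2 - 1)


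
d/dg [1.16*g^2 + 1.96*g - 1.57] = 2.32*g + 1.96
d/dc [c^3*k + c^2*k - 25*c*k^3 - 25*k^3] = k*(3*c^2 + 2*c - 25*k^2)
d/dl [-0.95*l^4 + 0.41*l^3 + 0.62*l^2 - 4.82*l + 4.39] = -3.8*l^3 + 1.23*l^2 + 1.24*l - 4.82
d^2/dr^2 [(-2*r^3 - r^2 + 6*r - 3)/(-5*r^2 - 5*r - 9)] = 2*(-215*r^3 + 360*r^2 + 1521*r + 291)/(125*r^6 + 375*r^5 + 1050*r^4 + 1475*r^3 + 1890*r^2 + 1215*r + 729)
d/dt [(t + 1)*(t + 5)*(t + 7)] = 3*t^2 + 26*t + 47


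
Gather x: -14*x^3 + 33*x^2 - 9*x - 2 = -14*x^3 + 33*x^2 - 9*x - 2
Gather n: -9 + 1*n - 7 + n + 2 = 2*n - 14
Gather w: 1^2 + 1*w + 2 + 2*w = 3*w + 3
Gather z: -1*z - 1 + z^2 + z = z^2 - 1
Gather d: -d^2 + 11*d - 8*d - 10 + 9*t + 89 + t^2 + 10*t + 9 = -d^2 + 3*d + t^2 + 19*t + 88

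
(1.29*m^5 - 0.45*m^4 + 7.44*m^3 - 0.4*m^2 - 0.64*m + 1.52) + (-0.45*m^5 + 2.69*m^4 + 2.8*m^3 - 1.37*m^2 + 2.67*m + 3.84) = 0.84*m^5 + 2.24*m^4 + 10.24*m^3 - 1.77*m^2 + 2.03*m + 5.36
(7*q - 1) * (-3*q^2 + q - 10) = -21*q^3 + 10*q^2 - 71*q + 10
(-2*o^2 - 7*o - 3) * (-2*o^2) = 4*o^4 + 14*o^3 + 6*o^2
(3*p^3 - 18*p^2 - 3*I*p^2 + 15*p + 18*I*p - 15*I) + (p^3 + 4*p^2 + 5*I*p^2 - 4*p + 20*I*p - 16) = 4*p^3 - 14*p^2 + 2*I*p^2 + 11*p + 38*I*p - 16 - 15*I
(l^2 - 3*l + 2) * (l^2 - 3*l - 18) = l^4 - 6*l^3 - 7*l^2 + 48*l - 36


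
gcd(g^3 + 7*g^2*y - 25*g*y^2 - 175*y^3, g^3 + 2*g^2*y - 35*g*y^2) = -g^2 - 2*g*y + 35*y^2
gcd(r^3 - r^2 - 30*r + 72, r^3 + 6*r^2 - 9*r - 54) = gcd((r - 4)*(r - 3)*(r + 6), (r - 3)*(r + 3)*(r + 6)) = r^2 + 3*r - 18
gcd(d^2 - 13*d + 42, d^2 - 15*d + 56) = d - 7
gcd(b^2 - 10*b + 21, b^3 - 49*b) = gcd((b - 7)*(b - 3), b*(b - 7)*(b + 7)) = b - 7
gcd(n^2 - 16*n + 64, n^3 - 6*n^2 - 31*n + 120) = n - 8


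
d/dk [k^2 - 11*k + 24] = 2*k - 11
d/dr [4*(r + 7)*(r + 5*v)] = 8*r + 20*v + 28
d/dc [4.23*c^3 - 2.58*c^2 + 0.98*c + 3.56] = 12.69*c^2 - 5.16*c + 0.98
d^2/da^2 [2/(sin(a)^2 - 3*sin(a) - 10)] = 2*(-4*sin(a)^4 + 9*sin(a)^3 - 43*sin(a)^2 + 12*sin(a) + 38)/((sin(a) - 5)^3*(sin(a) + 2)^3)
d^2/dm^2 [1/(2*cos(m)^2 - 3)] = 4*(4*sin(m)^4 - cos(4*m))/(cos(2*m) - 2)^3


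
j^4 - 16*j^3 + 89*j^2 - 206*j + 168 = (j - 7)*(j - 4)*(j - 3)*(j - 2)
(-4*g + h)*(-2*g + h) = 8*g^2 - 6*g*h + h^2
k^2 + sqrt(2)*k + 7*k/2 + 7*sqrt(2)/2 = (k + 7/2)*(k + sqrt(2))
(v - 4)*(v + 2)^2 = v^3 - 12*v - 16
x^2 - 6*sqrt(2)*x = x*(x - 6*sqrt(2))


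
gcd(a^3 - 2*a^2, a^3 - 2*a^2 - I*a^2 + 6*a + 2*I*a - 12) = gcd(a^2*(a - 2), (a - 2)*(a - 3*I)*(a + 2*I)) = a - 2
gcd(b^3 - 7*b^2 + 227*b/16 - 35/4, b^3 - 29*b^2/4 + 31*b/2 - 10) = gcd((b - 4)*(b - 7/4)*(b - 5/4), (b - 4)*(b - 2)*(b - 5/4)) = b^2 - 21*b/4 + 5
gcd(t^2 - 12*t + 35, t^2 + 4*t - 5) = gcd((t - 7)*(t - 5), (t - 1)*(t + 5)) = 1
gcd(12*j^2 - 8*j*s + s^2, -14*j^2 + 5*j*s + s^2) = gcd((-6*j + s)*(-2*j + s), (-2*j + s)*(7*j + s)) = -2*j + s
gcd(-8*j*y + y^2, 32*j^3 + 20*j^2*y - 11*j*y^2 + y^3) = -8*j + y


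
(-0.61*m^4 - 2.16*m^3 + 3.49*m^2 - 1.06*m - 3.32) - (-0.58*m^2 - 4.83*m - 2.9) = -0.61*m^4 - 2.16*m^3 + 4.07*m^2 + 3.77*m - 0.42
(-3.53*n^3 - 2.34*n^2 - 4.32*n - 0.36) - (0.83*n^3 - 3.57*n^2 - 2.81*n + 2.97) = -4.36*n^3 + 1.23*n^2 - 1.51*n - 3.33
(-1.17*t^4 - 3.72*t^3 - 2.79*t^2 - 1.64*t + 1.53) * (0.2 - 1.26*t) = 1.4742*t^5 + 4.4532*t^4 + 2.7714*t^3 + 1.5084*t^2 - 2.2558*t + 0.306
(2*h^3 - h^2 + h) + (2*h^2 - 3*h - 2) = 2*h^3 + h^2 - 2*h - 2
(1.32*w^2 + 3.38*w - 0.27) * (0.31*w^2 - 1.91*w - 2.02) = 0.4092*w^4 - 1.4734*w^3 - 9.2059*w^2 - 6.3119*w + 0.5454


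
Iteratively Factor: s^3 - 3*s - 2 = (s + 1)*(s^2 - s - 2) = (s - 2)*(s + 1)*(s + 1)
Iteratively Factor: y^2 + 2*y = (y)*(y + 2)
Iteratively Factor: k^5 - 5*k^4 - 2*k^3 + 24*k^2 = (k + 2)*(k^4 - 7*k^3 + 12*k^2) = k*(k + 2)*(k^3 - 7*k^2 + 12*k) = k^2*(k + 2)*(k^2 - 7*k + 12) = k^2*(k - 3)*(k + 2)*(k - 4)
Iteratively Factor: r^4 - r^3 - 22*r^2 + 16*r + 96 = (r - 3)*(r^3 + 2*r^2 - 16*r - 32) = (r - 3)*(r + 4)*(r^2 - 2*r - 8) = (r - 4)*(r - 3)*(r + 4)*(r + 2)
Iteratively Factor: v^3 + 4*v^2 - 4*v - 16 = (v + 4)*(v^2 - 4) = (v - 2)*(v + 4)*(v + 2)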